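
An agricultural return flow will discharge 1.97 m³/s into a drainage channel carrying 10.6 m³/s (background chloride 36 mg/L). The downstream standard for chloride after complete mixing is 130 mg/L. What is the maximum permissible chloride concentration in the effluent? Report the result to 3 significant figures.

At the limit, (Qr·Cr + Qe·Cₑ)/(Qr + Qe) = 130:
Cₑ = (12.57·130 − 10.60·36.00) / 1.970 = 635.8 mg/L.

636 mg/L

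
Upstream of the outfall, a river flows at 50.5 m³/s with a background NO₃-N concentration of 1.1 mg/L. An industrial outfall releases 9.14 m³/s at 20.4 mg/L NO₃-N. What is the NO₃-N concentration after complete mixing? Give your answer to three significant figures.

Conservation of mass: C = (50.50·1.100 + 9.140·20.40) / 59.64 = 242.0/59.64 = 4.058 mg/L.

4.06 mg/L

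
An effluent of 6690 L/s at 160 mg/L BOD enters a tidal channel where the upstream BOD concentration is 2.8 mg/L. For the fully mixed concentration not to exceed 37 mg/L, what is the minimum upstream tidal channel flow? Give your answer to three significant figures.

24100 L/s

Set C_mix = 37: (Q·2.800 + 6690·160.0) / (Q + 6690) = 37
→ Q = 6690·(160.0 − 37)/(37 − 2.800) = 24060 L/s.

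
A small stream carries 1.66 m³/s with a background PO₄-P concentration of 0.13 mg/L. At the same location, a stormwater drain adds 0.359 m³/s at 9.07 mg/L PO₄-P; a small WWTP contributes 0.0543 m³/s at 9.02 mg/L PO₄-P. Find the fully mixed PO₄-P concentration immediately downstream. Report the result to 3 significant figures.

Flow-weighted average: C = (1.660·0.1300 + 0.3590·9.070 + 0.05430·9.020) / 2.073 = 3.962/2.073 = 1.911 mg/L.

1.91 mg/L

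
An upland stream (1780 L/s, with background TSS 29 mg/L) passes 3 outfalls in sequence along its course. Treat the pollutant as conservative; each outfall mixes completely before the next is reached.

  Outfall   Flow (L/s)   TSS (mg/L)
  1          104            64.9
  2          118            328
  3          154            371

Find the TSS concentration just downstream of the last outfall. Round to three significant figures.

71.5 mg/L

Below outfall 1: Q → 1884 L/s, C = (1780·29.00 + 104.0·64.90)/1884 = 30.98 mg/L.
Below outfall 2: Q → 2002 L/s, C = (1884·30.98 + 118.0·328.0)/2002 = 48.49 mg/L.
Below outfall 3: Q → 2156 L/s, C = (2002·48.49 + 154.0·371.0)/2156 = 71.52 mg/L.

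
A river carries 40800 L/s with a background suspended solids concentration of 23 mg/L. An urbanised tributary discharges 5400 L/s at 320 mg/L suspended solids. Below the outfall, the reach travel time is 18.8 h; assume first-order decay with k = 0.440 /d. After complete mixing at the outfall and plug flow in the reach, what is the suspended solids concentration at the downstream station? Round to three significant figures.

Mixed concentration C = ΣQC/ΣQ = (40800·23.00 + 5400·320.0) / 46200 = 2666000/46200 = 57.71 mg/L.
Applying C = C₀e^(−kt): 57.71 × 0.7085 = 40.89 mg/L.

40.9 mg/L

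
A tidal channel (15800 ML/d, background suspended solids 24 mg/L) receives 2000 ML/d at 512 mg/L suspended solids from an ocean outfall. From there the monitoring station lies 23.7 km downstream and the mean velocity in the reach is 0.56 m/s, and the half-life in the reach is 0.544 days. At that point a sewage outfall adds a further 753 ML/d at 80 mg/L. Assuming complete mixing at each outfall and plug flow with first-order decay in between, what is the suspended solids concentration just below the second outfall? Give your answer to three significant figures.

43.8 mg/L

Conservation of mass: C = (15800·24.00 + 2000·512.0) / 17800 = 1403000/17800 = 78.83 mg/L; combined flow 17800 ML/d.
Travel time t = 23.7·1000 / 0.56 = 42320 s = 11.76 h.
Half-life 0.544 d → k = ln 2 / 0.544 = 1.274 d⁻¹.
First-order decay: C = 78.83·exp(−k·t) = 78.83·0.5357 = 42.23 mg/L.
At the second outfall, C = (17800·42.23 + 753.0·80.00) / (17800 + 753.0) = 43.77 mg/L.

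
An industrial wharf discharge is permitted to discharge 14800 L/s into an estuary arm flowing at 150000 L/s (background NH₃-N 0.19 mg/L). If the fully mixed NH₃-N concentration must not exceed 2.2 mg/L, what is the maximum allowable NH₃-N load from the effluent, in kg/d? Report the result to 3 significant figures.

28900 kg/d

Mass balance at the limit: 150000·0.1900 + 14800·Cₑ = 164800·2.2 → Cₑ = 22.57 mg/L.
14800 L/s = 14.80 m³/s. Load = 14.80 m³/s × 22.57 g/m³ × 86 400 s/d = 28860 kg/d.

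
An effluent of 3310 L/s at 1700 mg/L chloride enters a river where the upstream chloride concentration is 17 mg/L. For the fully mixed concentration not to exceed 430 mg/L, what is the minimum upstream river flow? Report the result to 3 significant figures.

10200 L/s

Set C_mix = 430: (Q·17.00 + 3310·1700) / (Q + 3310) = 430
→ Q = 3310·(1700 − 430)/(430 − 17.00) = 10180 L/s.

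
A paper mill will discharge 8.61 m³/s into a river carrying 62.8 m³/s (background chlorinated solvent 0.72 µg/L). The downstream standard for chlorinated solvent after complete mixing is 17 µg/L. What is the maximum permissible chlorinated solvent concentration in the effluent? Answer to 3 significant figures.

At the limit, (Qr·Cr + Qe·Cₑ)/(Qr + Qe) = 17:
Cₑ = (71.41·17 − 62.80·0.7200) / 8.610 = 135.7 µg/L.

136 µg/L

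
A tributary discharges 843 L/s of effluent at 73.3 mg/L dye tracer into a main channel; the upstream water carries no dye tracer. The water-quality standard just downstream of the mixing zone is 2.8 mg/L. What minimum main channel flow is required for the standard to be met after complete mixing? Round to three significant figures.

Set C_mix = 2.8: (Q·0 + 843.0·73.30) / (Q + 843.0) = 2.8
→ Q = 843.0·(73.30 − 2.8)/(2.8 − 0) = 21230 L/s.

21200 L/s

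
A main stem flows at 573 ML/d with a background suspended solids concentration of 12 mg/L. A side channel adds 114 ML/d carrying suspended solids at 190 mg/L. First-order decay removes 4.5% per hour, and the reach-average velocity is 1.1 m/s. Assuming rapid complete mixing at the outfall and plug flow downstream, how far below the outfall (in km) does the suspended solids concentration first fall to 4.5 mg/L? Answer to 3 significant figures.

Mass balance: C = (573.0·12.00 + 114.0·190.0) / 687.0 = 28540/687.0 = 41.54 mg/L.
4.5%/h lost → k = −ln(1 − 0.045) = 0.04604 h⁻¹.
Set 41.54·exp(−k·t) = 4.5 → t = ln(41.54/4.5)/k = 173800 s = 48.27 h.
Distance = v·t = 1.1·173800 = 191100 m = 191.1 km.

191 km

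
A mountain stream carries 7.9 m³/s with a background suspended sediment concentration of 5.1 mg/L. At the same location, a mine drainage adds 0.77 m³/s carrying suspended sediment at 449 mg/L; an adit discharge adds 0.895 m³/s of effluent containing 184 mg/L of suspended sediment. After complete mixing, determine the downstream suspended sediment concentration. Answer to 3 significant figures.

Mixed concentration C = ΣQC/ΣQ = (7.900·5.100 + 0.7700·449.0 + 0.8950·184.0) / 9.565 = 550.7/9.565 = 57.57 mg/L.

57.6 mg/L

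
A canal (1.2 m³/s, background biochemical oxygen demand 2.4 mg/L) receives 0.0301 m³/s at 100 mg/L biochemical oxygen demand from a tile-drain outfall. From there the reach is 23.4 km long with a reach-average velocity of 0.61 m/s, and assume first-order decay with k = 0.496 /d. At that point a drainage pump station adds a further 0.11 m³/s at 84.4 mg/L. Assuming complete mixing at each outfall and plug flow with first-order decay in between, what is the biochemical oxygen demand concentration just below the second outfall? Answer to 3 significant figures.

Mixed concentration C = ΣQC/ΣQ = (1.200·2.400 + 0.03010·100.0) / 1.230 = 5.890/1.230 = 4.788 mg/L; combined flow 1.230 m³/s.
Travel time t = 23.4·1000 / 0.61 = 38360 s = 10.66 h.
Decay over the reach: 4.788·exp(−kt) = 4.788·0.8023 = 3.842 mg/L.
At the second outfall, C = (1.230·3.842 + 0.1100·84.40) / (1.230 + 0.1100) = 10.45 mg/L.

10.5 mg/L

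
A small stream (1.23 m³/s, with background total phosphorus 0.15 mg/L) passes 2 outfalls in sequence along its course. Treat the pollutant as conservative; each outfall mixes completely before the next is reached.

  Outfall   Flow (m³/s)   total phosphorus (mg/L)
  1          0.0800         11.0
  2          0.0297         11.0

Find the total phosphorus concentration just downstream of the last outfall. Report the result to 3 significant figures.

1.04 mg/L

After outfall 1: Q = 1.230 + 0.08000 = 1.310 m³/s; C = (1.230·0.1500 + 0.08000·11.00)/1.310 = 0.8126 mg/L.
After outfall 2: Q = 1.310 + 0.02970 = 1.340 m³/s; C = (1.310·0.8126 + 0.02970·11.00)/1.340 = 1.038 mg/L.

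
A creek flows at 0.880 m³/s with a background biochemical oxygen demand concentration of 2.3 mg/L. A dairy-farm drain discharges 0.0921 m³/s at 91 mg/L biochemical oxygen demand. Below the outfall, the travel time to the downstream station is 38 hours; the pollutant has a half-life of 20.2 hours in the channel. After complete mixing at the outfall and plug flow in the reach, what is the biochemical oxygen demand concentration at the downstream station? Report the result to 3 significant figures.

After mixing, C = (0.8800·2.300 + 0.09210·91.00) / 0.9721 = 10.41/0.9721 = 10.70 mg/L.
Half-life 20.2 h → k = ln 2 / 20.2 = 0.03431 h⁻¹ = 0.8235 d⁻¹.
Applying C = C₀e^(−kt): 10.70 × 0.2715 = 2.906 mg/L.

2.91 mg/L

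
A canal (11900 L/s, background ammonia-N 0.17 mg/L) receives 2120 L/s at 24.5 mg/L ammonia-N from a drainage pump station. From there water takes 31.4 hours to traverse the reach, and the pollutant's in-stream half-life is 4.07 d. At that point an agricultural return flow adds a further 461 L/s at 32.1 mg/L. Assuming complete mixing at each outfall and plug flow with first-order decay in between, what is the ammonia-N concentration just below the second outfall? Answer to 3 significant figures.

4.00 mg/L

Flow-weighted average: C = (11900·0.1700 + 2120·24.50) / 14020 = 53960/14020 = 3.849 mg/L; combined flow 14020 L/s.
Half-life 4.07 d → k = ln 2 / 4.07 = 0.1703 d⁻¹.
Decay over the reach: 3.849·exp(−kt) = 3.849·0.8003 = 3.080 mg/L.
Second outfall: C = (14020·3.080 + 461.0·32.10)/14480 = 4.004 mg/L.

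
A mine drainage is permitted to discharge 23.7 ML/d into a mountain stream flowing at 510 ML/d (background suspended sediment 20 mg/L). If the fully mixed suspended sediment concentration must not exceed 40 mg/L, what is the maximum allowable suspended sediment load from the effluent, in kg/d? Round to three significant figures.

Mass balance at the limit: 510.0·20.00 + 23.70·Cₑ = 533.7·40 → Cₑ = 470.4 mg/L.
23.70 ML/d = 0.2743 m³/s. Load = 0.2743 m³/s × 470.4 g/m³ × 86 400 s/d = 11150 kg/d.

11100 kg/d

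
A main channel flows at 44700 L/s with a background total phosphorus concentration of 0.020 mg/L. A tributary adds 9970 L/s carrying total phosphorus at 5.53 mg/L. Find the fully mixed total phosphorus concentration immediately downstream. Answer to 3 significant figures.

Mass balance: C = (44700·0.02000 + 9970·5.530) / 54670 = 56030/54670 = 1.025 mg/L.

1.02 mg/L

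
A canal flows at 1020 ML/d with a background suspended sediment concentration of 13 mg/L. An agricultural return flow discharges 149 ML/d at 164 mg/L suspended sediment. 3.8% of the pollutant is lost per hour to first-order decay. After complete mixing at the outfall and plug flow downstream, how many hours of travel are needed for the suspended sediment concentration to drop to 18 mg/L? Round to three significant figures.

15.0 h

Mixed concentration C = ΣQC/ΣQ = (1020·13.00 + 149.0·164.0) / 1169 = 37700/1169 = 32.25 mg/L.
3.8%/h lost → k = −ln(1 − 0.038) = 0.03874 h⁻¹.
32.25·exp(−k·t) = 18 → t = ln(32.25/18)/k = 54180 s = 15.05 h.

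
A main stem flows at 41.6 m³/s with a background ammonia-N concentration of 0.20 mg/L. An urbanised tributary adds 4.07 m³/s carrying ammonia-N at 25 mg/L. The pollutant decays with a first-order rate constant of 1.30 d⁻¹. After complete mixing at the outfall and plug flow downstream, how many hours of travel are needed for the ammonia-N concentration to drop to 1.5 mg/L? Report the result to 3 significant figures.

Mass balance: C = (41.60·0.2000 + 4.070·25.00) / 45.67 = 110.1/45.67 = 2.410 mg/L.
2.410·exp(−k·t) = 1.5 → t = ln(2.410/1.5)/k = 31520 s = 8.755 h.

8.75 h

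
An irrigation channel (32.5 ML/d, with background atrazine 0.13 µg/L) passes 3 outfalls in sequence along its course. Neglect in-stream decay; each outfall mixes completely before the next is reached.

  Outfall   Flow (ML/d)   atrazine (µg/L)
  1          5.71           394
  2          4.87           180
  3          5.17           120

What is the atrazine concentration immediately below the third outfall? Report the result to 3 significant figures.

Below outfall 1: Q → 38.21 ML/d, C = (32.50·0.1300 + 5.710·394.0)/38.21 = 58.99 µg/L.
Below outfall 2: Q → 43.08 ML/d, C = (38.21·58.99 + 4.870·180.0)/43.08 = 72.67 µg/L.
Below outfall 3: Q → 48.25 ML/d, C = (43.08·72.67 + 5.170·120.0)/48.25 = 77.74 µg/L.

77.7 µg/L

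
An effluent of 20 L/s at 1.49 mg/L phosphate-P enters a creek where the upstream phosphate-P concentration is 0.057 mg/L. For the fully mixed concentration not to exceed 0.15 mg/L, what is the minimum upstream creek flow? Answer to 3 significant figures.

288 L/s

Set C_mix = 0.15: (Q·0.05700 + 20.00·1.490) / (Q + 20.00) = 0.15
→ Q = 20.00·(1.490 − 0.15)/(0.15 − 0.05700) = 288.2 L/s.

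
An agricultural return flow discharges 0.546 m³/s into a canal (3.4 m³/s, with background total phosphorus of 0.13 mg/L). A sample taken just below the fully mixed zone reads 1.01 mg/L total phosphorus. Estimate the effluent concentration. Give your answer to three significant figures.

Mass balance: 3.400·0.1300 + 0.5460·Cₑ = 3.946·1.010
→ Cₑ = (3.946·1.010 − 3.400·0.1300) / 0.5460 = 6.490 mg/L.

6.49 mg/L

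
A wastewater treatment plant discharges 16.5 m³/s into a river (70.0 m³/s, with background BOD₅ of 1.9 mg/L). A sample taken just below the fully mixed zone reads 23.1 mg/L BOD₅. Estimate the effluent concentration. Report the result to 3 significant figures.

113 mg/L

Mass balance: 70.00·1.900 + 16.50·Cₑ = 86.50·23.10
→ Cₑ = (86.50·23.10 − 70.00·1.900) / 16.50 = 113.0 mg/L.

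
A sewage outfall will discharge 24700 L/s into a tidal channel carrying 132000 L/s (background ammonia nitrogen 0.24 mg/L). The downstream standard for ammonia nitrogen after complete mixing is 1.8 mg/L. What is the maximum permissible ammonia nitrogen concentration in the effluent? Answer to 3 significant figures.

At the limit, (Qr·Cr + Qe·Cₑ)/(Qr + Qe) = 1.8:
Cₑ = (156700·1.8 − 132000·0.2400) / 24700 = 10.14 mg/L.

10.1 mg/L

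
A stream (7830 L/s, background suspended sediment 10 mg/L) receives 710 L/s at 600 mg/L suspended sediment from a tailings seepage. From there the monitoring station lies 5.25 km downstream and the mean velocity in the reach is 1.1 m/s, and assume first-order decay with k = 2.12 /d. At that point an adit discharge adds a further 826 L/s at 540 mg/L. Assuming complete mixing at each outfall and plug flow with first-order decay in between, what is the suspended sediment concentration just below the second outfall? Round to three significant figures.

95.5 mg/L

Conservation of mass: C = (7830·10.00 + 710.0·600.0) / 8540 = 504300/8540 = 59.05 mg/L; combined flow 8540 L/s.
Travel time t = 5.25·1000 / 1.1 = 4773 s = 1.326 h.
Decay over the reach: 59.05·exp(−kt) = 59.05·0.8895 = 52.53 mg/L.
Second outfall: C = (8540·52.53 + 826.0·540.0)/9366 = 95.52 mg/L.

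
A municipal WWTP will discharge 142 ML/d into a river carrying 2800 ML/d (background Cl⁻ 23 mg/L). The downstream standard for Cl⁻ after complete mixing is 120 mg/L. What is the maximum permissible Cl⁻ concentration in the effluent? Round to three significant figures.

At the limit, (Qr·Cr + Qe·Cₑ)/(Qr + Qe) = 120:
Cₑ = (2942·120 − 2800·23.00) / 142.0 = 2033 mg/L.

2030 mg/L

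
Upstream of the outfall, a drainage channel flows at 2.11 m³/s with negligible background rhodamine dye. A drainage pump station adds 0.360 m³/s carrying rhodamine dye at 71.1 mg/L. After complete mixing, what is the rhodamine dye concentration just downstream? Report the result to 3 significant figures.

After mixing, C = (2.110·0 + 0.3600·71.10) / 2.470 = 25.60/2.470 = 10.36 mg/L.

10.4 mg/L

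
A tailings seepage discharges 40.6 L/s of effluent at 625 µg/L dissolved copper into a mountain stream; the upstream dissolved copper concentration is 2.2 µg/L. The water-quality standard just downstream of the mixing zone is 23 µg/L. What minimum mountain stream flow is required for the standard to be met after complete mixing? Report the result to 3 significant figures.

Set C_mix = 23: (Q·2.200 + 40.60·625.0) / (Q + 40.60) = 23
→ Q = 40.60·(625.0 − 23)/(23 − 2.200) = 1175 L/s.

1180 L/s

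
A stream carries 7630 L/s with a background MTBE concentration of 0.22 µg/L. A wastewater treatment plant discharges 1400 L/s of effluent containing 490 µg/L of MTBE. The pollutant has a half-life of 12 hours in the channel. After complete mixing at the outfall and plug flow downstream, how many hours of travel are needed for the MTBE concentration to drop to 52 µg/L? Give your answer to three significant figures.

6.61 h

Conservation of mass: C = (7630·0.2200 + 1400·490.0) / 9030 = 687700/9030 = 76.15 µg/L.
Half-life 12 h → k = ln 2 / 12 = 0.05776 h⁻¹ = 1.386 d⁻¹.
76.15·exp(−k·t) = 52 → t = ln(76.15/52)/k = 23780 s = 6.605 h.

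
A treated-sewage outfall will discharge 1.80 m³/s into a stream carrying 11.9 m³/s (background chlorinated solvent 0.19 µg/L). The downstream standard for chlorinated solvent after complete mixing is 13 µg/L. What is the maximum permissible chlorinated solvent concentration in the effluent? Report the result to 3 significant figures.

At the limit, (Qr·Cr + Qe·Cₑ)/(Qr + Qe) = 13:
Cₑ = (13.70·13 − 11.90·0.1900) / 1.800 = 97.69 µg/L.

97.7 µg/L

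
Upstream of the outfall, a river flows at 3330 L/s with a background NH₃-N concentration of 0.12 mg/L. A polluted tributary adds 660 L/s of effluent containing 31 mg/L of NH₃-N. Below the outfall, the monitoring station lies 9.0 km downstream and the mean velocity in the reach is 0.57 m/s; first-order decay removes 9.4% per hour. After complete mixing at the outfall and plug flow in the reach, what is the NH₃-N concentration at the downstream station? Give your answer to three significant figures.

Mass balance: C = (3330·0.1200 + 660.0·31.00) / 3990 = 20860/3990 = 5.228 mg/L.
Travel time t = 9.0·1000 / 0.57 = 15790 s = 4.386 h.
9.4%/h lost → k = −ln(1 − 0.094) = 0.09872 h⁻¹.
First-order decay: C = 5.228·exp(−k·t) = 5.228·0.6486 = 3.391 mg/L.

3.39 mg/L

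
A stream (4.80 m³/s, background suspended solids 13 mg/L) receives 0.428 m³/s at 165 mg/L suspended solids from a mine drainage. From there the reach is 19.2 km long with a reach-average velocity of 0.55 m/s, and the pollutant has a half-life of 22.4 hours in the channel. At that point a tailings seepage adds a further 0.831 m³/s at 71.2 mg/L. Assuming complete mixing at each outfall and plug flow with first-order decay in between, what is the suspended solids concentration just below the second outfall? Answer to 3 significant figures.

26.0 mg/L

Mixed concentration C = ΣQC/ΣQ = (4.800·13.00 + 0.4280·165.0) / 5.228 = 133.0/5.228 = 25.44 mg/L; combined flow 5.228 m³/s.
Travel time t = 19.2·1000 / 0.55 = 34910 s = 9.697 h.
Half-life 22.4 h → k = ln 2 / 22.4 = 0.03094 h⁻¹ = 0.7427 d⁻¹.
First-order decay: C = 25.44·exp(−k·t) = 25.44·0.7408 = 18.85 mg/L.
At the second outfall, C = (5.228·18.85 + 0.8310·71.20) / (5.228 + 0.8310) = 26.03 mg/L.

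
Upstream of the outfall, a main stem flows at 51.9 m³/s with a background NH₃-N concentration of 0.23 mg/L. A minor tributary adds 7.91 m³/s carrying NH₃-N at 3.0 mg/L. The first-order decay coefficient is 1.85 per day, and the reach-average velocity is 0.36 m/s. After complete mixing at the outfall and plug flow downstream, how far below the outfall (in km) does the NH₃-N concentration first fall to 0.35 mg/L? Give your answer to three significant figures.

Flow-weighted average: C = (51.90·0.2300 + 7.910·3.000) / 59.81 = 35.67/59.81 = 0.5963 mg/L.
Set 0.5963·exp(−k·t) = 0.35 → t = ln(0.5963/0.35)/k = 24890 s = 6.913 h.
Distance = v·t = 0.36·24890 = 8959 m = 8.959 km.

8.96 km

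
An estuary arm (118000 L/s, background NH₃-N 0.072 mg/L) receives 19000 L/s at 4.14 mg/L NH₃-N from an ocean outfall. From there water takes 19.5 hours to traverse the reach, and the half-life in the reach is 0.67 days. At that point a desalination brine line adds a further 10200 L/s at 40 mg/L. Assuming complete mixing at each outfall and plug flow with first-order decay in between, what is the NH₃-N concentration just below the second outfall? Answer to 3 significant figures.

Flow-weighted average: C = (118000·0.07200 + 19000·4.140) / 137000 = 87160/137000 = 0.6362 mg/L; combined flow 137000 L/s.
Half-life 0.67 d → k = ln 2 / 0.67 = 1.035 d⁻¹.
Decay over the reach: 0.6362·exp(−kt) = 0.6362·0.4315 = 0.2745 mg/L.
At the second outfall, C = (137000·0.2745 + 10200·40.00) / (137000 + 10200) = 3.027 mg/L.

3.03 mg/L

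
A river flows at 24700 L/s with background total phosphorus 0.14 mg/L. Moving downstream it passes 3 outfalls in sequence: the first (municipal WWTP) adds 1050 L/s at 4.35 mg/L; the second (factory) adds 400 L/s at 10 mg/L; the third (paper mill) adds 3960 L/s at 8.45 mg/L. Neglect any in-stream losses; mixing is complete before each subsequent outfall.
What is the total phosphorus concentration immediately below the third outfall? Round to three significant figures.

After outfall 1: Q = 24700 + 1050 = 25750 L/s; C = (24700·0.1400 + 1050·4.350)/25750 = 0.3117 mg/L.
After outfall 2: Q = 25750 + 400.0 = 26150 L/s; C = (25750·0.3117 + 400.0·10.00)/26150 = 0.4599 mg/L.
After outfall 3: Q = 26150 + 3960 = 30110 L/s; C = (26150·0.4599 + 3960·8.450)/30110 = 1.511 mg/L.

1.51 mg/L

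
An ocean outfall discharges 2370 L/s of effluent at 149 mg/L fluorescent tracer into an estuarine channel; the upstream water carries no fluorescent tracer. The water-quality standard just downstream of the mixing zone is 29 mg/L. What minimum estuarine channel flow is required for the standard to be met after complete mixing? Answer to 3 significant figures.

9810 L/s

Set C_mix = 29: (Q·0 + 2370·149.0) / (Q + 2370) = 29
→ Q = 2370·(149.0 − 29)/(29 − 0) = 9807 L/s.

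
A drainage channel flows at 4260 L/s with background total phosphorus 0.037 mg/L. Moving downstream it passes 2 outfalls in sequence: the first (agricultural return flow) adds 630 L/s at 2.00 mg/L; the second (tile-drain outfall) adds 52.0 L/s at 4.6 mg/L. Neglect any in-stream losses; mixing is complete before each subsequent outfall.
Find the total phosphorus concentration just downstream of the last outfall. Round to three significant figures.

After outfall 1: Q = 4260 + 630.0 = 4890 L/s; C = (4260·0.03700 + 630.0·2.000)/4890 = 0.2899 mg/L.
After outfall 2: Q = 4890 + 52.00 = 4942 L/s; C = (4890·0.2899 + 52.00·4.600)/4942 = 0.3353 mg/L.

0.335 mg/L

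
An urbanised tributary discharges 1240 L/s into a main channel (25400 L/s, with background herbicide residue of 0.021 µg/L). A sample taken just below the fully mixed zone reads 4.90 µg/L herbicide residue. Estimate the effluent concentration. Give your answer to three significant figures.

105 µg/L

Mass balance: 25400·0.02100 + 1240·Cₑ = 26640·4.900
→ Cₑ = (26640·4.900 − 25400·0.02100) / 1240 = 104.8 µg/L.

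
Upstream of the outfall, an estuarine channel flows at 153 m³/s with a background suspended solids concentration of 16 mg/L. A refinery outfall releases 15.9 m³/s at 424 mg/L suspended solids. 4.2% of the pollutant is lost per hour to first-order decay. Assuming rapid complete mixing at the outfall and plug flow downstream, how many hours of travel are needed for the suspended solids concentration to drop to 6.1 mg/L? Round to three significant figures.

51.0 h

Flow-weighted average: C = (153.0·16.00 + 15.90·424.0) / 168.9 = 9190/168.9 = 54.41 mg/L.
4.2%/h lost → k = −ln(1 − 0.042) = 0.04291 h⁻¹.
54.41·exp(−k·t) = 6.1 → t = ln(54.41/6.1)/k = 183600 s = 51.00 h.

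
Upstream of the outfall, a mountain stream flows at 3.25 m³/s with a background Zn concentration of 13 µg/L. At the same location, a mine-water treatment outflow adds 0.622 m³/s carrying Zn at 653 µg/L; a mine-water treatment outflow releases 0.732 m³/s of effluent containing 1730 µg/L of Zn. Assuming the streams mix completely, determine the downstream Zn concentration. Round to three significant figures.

Flow-weighted average: C = (3.250·13.00 + 0.6220·653.0 + 0.7320·1730) / 4.604 = 1715/4.604 = 372.5 µg/L.

372 µg/L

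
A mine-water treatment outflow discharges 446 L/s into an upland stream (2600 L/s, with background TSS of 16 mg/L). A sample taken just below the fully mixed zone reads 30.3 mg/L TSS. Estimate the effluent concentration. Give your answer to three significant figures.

Mass balance: 2600·16.00 + 446.0·Cₑ = 3046·30.30
→ Cₑ = (3046·30.30 − 2600·16.00) / 446.0 = 113.7 mg/L.

114 mg/L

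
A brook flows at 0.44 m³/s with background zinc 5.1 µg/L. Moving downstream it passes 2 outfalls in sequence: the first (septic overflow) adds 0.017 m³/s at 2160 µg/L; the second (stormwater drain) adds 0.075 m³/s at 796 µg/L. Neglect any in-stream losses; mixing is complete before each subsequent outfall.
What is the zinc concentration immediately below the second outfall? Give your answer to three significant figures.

185 µg/L

Outfall 1: combined Q = 0.4570 m³/s; C = (0.4400·5.100 + 0.01700·2160)/0.4570 = 85.26 µg/L.
Outfall 2: combined Q = 0.5320 m³/s; C = (0.4570·85.26 + 0.07500·796.0)/0.5320 = 185.5 µg/L.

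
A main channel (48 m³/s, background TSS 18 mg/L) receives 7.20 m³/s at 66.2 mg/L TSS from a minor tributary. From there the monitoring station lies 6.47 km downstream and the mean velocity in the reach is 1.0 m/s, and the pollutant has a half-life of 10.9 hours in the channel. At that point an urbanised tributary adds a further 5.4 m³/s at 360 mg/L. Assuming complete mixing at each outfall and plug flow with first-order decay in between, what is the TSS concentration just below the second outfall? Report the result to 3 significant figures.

Conservation of mass: C = (48.00·18.00 + 7.200·66.20) / 55.20 = 1341/55.20 = 24.29 mg/L; combined flow 55.20 m³/s.
Travel time t = 6.47·1000 / 1.0 = 6470 s = 1.797 h.
Half-life 10.9 h → k = ln 2 / 10.9 = 0.06359 h⁻¹ = 1.526 d⁻¹.
After decay, C = 24.29 × e^(−kt) = 24.29 × 0.8920 = 21.66 mg/L.
At the second outfall, C = (55.20·21.66 + 5.400·360.0) / (55.20 + 5.400) = 51.81 mg/L.

51.8 mg/L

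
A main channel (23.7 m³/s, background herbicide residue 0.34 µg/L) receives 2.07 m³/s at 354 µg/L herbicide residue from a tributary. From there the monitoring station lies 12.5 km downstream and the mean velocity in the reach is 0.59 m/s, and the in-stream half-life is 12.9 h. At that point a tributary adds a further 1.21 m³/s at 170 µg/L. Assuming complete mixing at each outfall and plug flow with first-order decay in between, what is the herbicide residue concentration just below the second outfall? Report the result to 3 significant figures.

27.6 µg/L

Mixed concentration C = ΣQC/ΣQ = (23.70·0.3400 + 2.070·354.0) / 25.77 = 740.8/25.77 = 28.75 µg/L; combined flow 25.77 m³/s.
Travel time t = 12.5·1000 / 0.59 = 21190 s = 5.885 h.
Half-life 12.9 h → k = ln 2 / 12.9 = 0.05373 h⁻¹ = 1.290 d⁻¹.
First-order decay: C = 28.75·exp(−k·t) = 28.75·0.7289 = 20.95 µg/L.
At the second outfall, C = (25.77·20.95 + 1.210·170.0) / (25.77 + 1.210) = 27.64 µg/L.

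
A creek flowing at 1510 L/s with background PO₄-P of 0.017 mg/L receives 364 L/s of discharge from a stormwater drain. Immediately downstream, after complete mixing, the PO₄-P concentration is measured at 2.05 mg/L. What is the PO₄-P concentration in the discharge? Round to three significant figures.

10.5 mg/L

Mass balance: 1510·0.01700 + 364.0·Cₑ = 1874·2.050
→ Cₑ = (1874·2.050 − 1510·0.01700) / 364.0 = 10.48 mg/L.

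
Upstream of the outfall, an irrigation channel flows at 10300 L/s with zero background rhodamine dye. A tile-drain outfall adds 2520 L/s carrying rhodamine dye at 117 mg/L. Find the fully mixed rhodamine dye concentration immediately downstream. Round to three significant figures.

23.0 mg/L

After mixing, C = (10300·0 + 2520·117.0) / 12820 = 294800/12820 = 23.00 mg/L.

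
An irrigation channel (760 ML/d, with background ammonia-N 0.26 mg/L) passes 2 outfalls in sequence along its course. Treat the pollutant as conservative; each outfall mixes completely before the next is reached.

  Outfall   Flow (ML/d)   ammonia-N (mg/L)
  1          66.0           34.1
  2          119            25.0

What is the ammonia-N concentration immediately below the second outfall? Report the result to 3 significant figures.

Below outfall 1: Q → 826.0 ML/d, C = (760.0·0.2600 + 66.00·34.10)/826.0 = 2.964 mg/L.
Below outfall 2: Q → 945.0 ML/d, C = (826.0·2.964 + 119.0·25.00)/945.0 = 5.739 mg/L.

5.74 mg/L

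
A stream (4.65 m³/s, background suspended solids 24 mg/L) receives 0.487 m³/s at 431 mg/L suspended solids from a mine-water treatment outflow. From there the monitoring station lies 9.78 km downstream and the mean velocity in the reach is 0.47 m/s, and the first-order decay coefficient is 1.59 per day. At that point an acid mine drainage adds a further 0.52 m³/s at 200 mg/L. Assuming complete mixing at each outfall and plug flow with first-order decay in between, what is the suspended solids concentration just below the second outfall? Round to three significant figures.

After mixing, C = (4.650·24.00 + 0.4870·431.0) / 5.137 = 321.5/5.137 = 62.58 mg/L; combined flow 5.137 m³/s.
Travel time t = 9.78·1000 / 0.47 = 20810 s = 5.780 h.
After decay, C = 62.58 × e^(−kt) = 62.58 × 0.6819 = 42.67 mg/L.
At the second outfall, C = (5.137·42.67 + 0.5200·200.0) / (5.137 + 0.5200) = 57.14 mg/L.

57.1 mg/L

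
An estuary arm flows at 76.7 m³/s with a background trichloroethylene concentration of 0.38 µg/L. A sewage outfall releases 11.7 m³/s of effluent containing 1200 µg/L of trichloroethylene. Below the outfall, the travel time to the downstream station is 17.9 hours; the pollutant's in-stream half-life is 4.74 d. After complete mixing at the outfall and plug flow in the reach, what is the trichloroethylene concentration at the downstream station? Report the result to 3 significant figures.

143 µg/L

Mixed concentration C = ΣQC/ΣQ = (76.70·0.3800 + 11.70·1200) / 88.40 = 14070/88.40 = 159.2 µg/L.
Half-life 4.74 d → k = ln 2 / 4.74 = 0.1462 d⁻¹.
Decay over the reach: 159.2·exp(−kt) = 159.2·0.8967 = 142.7 µg/L.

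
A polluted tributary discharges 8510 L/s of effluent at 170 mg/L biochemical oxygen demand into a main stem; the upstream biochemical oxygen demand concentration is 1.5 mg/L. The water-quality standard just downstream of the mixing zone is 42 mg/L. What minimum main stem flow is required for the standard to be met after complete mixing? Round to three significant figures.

Set C_mix = 42: (Q·1.500 + 8510·170.0) / (Q + 8510) = 42
→ Q = 8510·(170.0 − 42)/(42 − 1.500) = 26900 L/s.

26900 L/s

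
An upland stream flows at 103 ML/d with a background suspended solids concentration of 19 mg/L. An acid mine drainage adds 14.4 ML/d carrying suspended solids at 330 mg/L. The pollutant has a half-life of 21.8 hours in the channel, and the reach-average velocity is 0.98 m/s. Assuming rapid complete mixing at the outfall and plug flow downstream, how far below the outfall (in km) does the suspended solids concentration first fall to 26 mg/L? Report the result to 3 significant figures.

87.4 km

After mixing, C = (103.0·19.00 + 14.40·330.0) / 117.4 = 6709/117.4 = 57.15 mg/L.
Half-life 21.8 h → k = ln 2 / 21.8 = 0.03180 h⁻¹ = 0.7631 d⁻¹.
Set 57.15·exp(−k·t) = 26 → t = ln(57.15/26)/k = 89170 s = 24.77 h.
Distance = v·t = 0.98·89170 = 87380 m = 87.38 km.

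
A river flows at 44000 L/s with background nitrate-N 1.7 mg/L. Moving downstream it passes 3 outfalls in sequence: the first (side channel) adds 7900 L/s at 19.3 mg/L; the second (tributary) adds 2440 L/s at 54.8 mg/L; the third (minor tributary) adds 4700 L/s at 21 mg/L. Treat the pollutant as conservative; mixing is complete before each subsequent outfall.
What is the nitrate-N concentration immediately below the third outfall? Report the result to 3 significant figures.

7.79 mg/L

Outfall 1: combined Q = 51900 L/s; C = (44000·1.700 + 7900·19.30)/51900 = 4.379 mg/L.
Outfall 2: combined Q = 54340 L/s; C = (51900·4.379 + 2440·54.80)/54340 = 6.643 mg/L.
Outfall 3: combined Q = 59040 L/s; C = (54340·6.643 + 4700·21.00)/59040 = 7.786 mg/L.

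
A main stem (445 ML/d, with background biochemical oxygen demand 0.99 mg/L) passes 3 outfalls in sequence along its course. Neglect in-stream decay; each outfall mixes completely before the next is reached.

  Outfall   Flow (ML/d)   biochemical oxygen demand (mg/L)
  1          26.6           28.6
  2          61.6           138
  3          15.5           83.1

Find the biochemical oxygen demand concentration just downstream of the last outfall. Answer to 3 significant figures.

20.0 mg/L

After outfall 1: Q = 445.0 + 26.60 = 471.6 ML/d; C = (445.0·0.9900 + 26.60·28.60)/471.6 = 2.547 mg/L.
After outfall 2: Q = 471.6 + 61.60 = 533.2 ML/d; C = (471.6·2.547 + 61.60·138.0)/533.2 = 18.20 mg/L.
After outfall 3: Q = 533.2 + 15.50 = 548.7 ML/d; C = (533.2·18.20 + 15.50·83.10)/548.7 = 20.03 mg/L.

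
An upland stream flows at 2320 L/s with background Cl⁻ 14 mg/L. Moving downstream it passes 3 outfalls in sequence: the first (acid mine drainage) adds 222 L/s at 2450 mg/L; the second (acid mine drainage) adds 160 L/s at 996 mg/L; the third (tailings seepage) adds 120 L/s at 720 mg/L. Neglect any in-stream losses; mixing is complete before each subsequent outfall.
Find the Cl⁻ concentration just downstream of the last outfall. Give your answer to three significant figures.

Outfall 1: combined Q = 2542 L/s; C = (2320·14.00 + 222.0·2450)/2542 = 226.7 mg/L.
Outfall 2: combined Q = 2702 L/s; C = (2542·226.7 + 160.0·996.0)/2702 = 272.3 mg/L.
Outfall 3: combined Q = 2822 L/s; C = (2702·272.3 + 120.0·720.0)/2822 = 291.3 mg/L.

291 mg/L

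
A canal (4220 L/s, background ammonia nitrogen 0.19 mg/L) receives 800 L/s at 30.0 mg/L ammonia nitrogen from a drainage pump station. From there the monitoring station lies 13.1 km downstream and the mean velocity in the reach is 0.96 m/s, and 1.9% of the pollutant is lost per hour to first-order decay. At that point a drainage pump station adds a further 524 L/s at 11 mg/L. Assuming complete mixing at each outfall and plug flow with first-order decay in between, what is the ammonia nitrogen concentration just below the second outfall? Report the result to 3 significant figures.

5.20 mg/L

Flow-weighted average: C = (4220·0.1900 + 800.0·30.00) / 5020 = 24800/5020 = 4.941 mg/L; combined flow 5020 L/s.
Travel time t = 13.1·1000 / 0.96 = 13650 s = 3.791 h.
1.9%/h lost → k = −ln(1 − 0.019) = 0.01918 h⁻¹.
Decay over the reach: 4.941·exp(−kt) = 4.941·0.9299 = 4.594 mg/L.
Second outfall: C = (5020·4.594 + 524.0·11.00)/5544 = 5.200 mg/L.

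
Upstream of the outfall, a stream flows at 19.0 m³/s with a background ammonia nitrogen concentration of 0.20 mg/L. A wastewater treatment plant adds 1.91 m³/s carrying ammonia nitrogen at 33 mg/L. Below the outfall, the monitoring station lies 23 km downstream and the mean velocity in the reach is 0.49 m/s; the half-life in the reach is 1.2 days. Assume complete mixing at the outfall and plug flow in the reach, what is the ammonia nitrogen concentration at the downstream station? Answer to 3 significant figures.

After mixing, C = (19.00·0.2000 + 1.910·33.00) / 20.91 = 66.83/20.91 = 3.196 mg/L.
Travel time t = 23·1000 / 0.49 = 46940 s = 13.04 h.
Half-life 1.2 d → k = ln 2 / 1.2 = 0.5776 d⁻¹.
After decay, C = 3.196 × e^(−kt) = 3.196 × 0.7307 = 2.335 mg/L.

2.34 mg/L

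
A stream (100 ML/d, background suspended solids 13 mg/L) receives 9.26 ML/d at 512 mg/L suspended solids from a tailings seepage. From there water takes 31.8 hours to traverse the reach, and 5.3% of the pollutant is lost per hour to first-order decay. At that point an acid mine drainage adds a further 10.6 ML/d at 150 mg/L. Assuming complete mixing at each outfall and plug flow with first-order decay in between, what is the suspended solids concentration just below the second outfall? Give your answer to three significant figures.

Mixed concentration C = ΣQC/ΣQ = (100.0·13.00 + 9.260·512.0) / 109.3 = 6041/109.3 = 55.29 mg/L; combined flow 109.3 ML/d.
5.3%/h lost → k = −ln(1 − 0.053) = 0.05446 h⁻¹.
Decay over the reach: 55.29·exp(−kt) = 55.29·0.1770 = 9.786 mg/L.
Second outfall: C = (109.3·9.786 + 10.60·150.0)/119.9 = 22.19 mg/L.

22.2 mg/L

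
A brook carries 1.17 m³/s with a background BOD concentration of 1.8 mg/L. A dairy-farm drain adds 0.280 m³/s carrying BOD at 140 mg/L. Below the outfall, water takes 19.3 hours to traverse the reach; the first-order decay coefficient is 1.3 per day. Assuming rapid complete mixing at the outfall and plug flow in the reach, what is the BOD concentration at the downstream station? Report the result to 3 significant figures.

10.0 mg/L

Mixed concentration C = ΣQC/ΣQ = (1.170·1.800 + 0.2800·140.0) / 1.450 = 41.31/1.450 = 28.49 mg/L.
After decay, C = 28.49 × e^(−kt) = 28.49 × 0.3515 = 10.01 mg/L.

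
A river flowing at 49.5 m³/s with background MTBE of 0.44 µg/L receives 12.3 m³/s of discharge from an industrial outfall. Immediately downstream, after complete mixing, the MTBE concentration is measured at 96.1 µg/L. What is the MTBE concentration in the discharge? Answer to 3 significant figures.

Mass balance: 49.50·0.4400 + 12.30·Cₑ = 61.80·96.10
→ Cₑ = (61.80·96.10 − 49.50·0.4400) / 12.30 = 481.1 µg/L.

481 µg/L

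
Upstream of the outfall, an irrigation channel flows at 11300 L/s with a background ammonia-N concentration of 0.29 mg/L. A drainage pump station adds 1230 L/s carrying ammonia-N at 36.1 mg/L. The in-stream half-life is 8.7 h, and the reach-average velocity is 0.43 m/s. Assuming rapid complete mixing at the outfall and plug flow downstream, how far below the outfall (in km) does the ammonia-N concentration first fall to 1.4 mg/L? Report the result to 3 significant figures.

19.4 km

Conservation of mass: C = (11300·0.2900 + 1230·36.10) / 12530 = 47680/12530 = 3.805 mg/L.
Half-life 8.7 h → k = ln 2 / 8.7 = 0.07967 h⁻¹ = 1.912 d⁻¹.
Set 3.805·exp(−k·t) = 1.4 → t = ln(3.805/1.4)/k = 45180 s = 12.55 h.
Distance = v·t = 0.43·45180 = 19430 m = 19.43 km.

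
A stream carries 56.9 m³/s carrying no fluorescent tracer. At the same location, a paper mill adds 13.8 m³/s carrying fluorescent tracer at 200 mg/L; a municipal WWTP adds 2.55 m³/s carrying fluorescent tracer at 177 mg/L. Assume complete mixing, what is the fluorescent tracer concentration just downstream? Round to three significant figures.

43.8 mg/L

Conservation of mass: C = (56.90·0 + 13.80·200.0 + 2.550·177.0) / 73.25 = 3211/73.25 = 43.84 mg/L.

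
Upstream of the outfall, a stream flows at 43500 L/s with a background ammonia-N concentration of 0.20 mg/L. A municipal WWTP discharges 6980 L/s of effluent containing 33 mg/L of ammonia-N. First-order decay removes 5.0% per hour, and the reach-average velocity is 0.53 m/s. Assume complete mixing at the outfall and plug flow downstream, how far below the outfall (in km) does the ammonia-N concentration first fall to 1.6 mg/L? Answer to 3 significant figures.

40.4 km

Conservation of mass: C = (43500·0.2000 + 6980·33.00) / 50480 = 239000/50480 = 4.735 mg/L.
5.0%/h lost → k = −ln(1 − 0.05) = 0.05129 h⁻¹.
Set 4.735·exp(−k·t) = 1.6 → t = ln(4.735/1.6)/k = 76150 s = 21.15 h.
Distance = v·t = 0.53·76150 = 40360 m = 40.36 km.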